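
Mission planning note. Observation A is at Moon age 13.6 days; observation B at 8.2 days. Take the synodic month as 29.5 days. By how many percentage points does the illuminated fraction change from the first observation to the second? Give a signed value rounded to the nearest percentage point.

First observation: θ = 360°·13.6/29.5 = 166.0°, so f = 0.985.
Second observation: θ = 100.1°, f = 0.587.
Δf = 0.587 − 0.985 = -0.398, i.e. -40 pp.

-40 percentage points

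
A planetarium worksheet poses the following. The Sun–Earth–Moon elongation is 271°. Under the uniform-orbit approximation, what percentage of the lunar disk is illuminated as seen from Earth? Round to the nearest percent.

49%

cos 271° = 0.017, so f = (1 − 0.017)/2 = 0.491, i.e. 49%.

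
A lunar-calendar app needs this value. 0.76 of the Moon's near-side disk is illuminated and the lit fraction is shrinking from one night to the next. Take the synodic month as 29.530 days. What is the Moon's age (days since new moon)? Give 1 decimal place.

Invert f = (1 − cos θ)/2 to get cos θ = 1 − 2(0.76) = -0.520, hence θ₀ = arccos -0.520 = 121.3°.
Since the Moon is past full (waning), take the reflex angle: θ = 360° − 121.3° = 238.7°.
That fraction of the synodic month is 238.7/360 × 29.530 d ≈ 19.58 d.

19.6 days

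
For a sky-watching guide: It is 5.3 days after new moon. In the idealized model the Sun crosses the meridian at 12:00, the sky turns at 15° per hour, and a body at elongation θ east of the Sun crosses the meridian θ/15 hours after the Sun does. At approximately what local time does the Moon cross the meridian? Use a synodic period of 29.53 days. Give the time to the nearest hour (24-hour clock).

Phase angle: θ = 360°·(5.3 d)/(29.53 d) = 64.6°.
The Moon trails the Sun by θ/15 = 64.6/15 ≈ 4.31 hours.
12:00 + 4.31 h ≈ 16:18 → 16:00 to the nearest hour.

16:00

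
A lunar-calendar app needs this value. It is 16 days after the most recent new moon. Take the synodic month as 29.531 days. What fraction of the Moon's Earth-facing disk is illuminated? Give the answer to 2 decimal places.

The Moon has covered 16/29.531 of its cycle, so θ ≈ 360° × 16/29.531 = 195.0°.
Illuminated fraction = (1 − cos 195.0°)/2 = (1 − (-0.966))/2 ≈ 0.983.

0.98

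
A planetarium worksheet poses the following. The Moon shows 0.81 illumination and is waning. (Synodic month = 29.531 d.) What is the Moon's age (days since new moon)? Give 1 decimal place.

19.0 days

cos θ = 1 − 2f = -0.620, giving a principal value of 128.3°.
Since the Moon is past full (waning), take the reflex angle: θ = 360° − 128.3° = 231.7°.
Age = 29.531 × 231.7°/360° ≈ 19.01 days.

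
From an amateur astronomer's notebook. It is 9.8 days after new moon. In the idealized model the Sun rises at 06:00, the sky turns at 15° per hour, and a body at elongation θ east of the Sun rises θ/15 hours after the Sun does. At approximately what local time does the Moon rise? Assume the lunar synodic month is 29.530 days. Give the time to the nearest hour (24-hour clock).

The Moon has covered 9.8/29.530 of its cycle, so θ ≈ 360° × 9.8/29.530 = 119.5°.
Delay after the Sun = 119.5° / (15°/h) ≈ 7.96 h.
06:00 + 7.96 h ≈ 13:58 → 14:00 to the nearest hour.

14:00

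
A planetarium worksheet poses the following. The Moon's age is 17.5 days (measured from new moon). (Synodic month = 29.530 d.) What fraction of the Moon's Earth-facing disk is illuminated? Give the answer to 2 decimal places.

The Moon has covered 17.5/29.530 of its cycle, so θ ≈ 360° × 17.5/29.530 = 213.3°.
cos 213.3° = (-0.835), so f = (1 − (-0.835))/2 = 0.918.

0.92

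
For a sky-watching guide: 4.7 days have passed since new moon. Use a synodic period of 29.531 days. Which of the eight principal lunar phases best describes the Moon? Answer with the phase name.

waxing crescent

At 4.7/29.531 of the cycle, θ ≈ 57° — the waxing crescent range.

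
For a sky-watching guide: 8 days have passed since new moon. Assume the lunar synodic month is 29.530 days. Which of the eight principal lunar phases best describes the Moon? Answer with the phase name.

At 8/29.530 of the cycle, θ ≈ 98° — the first quarter range.

first quarter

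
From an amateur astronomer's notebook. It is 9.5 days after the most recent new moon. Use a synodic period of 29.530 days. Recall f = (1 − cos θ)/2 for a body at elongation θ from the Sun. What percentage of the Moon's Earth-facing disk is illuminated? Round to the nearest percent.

The Moon has covered 9.5/29.530 of its cycle, so θ ≈ 360° × 9.5/29.530 = 115.8°.
cos 115.8° = (-0.435), so f = (1 − (-0.435))/2 = 0.718, so 72%.

72%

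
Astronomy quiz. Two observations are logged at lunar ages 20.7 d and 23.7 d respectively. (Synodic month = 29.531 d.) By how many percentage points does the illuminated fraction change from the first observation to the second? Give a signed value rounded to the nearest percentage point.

-31 pp

First observation: θ = 360°·20.7/29.531 = 252.3°, so f = 0.652.
Second observation: θ = 288.9°, f = 0.338.
Δf = 0.338 − 0.652 = -0.314, i.e. -31 pp.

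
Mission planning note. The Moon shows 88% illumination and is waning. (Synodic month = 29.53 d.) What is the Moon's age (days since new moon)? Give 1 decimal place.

18.1 days

cos θ = 1 − 2f = -0.760, giving a principal value of 139.5°.
Waning ⇒ past full, so θ = 360° − 139.5° = 220.5°.
At 360°/29.53 d per day, 220.5° corresponds to 18.09 days.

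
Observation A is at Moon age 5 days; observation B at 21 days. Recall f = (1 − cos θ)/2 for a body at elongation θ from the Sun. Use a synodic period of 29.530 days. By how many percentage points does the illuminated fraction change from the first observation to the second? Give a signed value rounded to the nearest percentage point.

+36 pp

θ₁ = 360° × 5/29.530 = 61.0°, f₁ = (1 − cos θ₁)/2 = 0.257.
θ₂ = 360° × 21/29.530 = 256.0°, f₂ = (1 − cos θ₂)/2 = 0.621.
Change = f₂ − f₁ = +0.364 → +36 percentage points.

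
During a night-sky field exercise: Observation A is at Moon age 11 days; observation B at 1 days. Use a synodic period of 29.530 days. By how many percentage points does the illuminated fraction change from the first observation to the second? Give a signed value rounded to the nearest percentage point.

-84 percentage points

θ₁ = 360° × 11/29.530 = 134.1°, f₁ = (1 − cos θ₁)/2 = 0.848.
θ₂ = 360° × 1/29.530 = 12.2°, f₂ = (1 − cos θ₂)/2 = 0.011.
Change = f₂ − f₁ = -0.837 → -84 percentage points.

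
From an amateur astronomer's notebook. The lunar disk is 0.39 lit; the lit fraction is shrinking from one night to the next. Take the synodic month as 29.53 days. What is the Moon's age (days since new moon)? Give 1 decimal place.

cos θ = 1 − 2f = 0.220, giving a principal value of 77.3°.
A waning Moon lies in 180°–360°, so θ = 360° − 77.3° = 282.7°.
At 360°/29.53 d per day, 282.7° corresponds to 23.19 days.

23.2 days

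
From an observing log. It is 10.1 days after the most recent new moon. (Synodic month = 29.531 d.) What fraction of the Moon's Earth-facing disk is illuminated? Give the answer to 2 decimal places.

0.77

Phase angle: θ = 360°·(10.1 d)/(29.531 d) = 123.1°.
cos 123.1° = (-0.546), so f = (1 − (-0.546))/2 = 0.773.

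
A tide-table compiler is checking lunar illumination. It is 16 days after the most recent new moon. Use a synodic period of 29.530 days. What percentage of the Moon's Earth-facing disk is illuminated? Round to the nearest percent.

The Moon has covered 16/29.530 of its cycle, so θ ≈ 360° × 16/29.530 = 195.1°.
Illuminated fraction = (1 − cos 195.1°)/2 = (1 − (-0.966))/2 ≈ 0.983, so 98%.

98%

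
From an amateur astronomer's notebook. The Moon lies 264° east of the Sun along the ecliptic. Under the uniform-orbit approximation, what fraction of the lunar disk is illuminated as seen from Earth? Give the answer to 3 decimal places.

0.552

Half-versine of 264°: (1 − (-0.105))/2 = 0.552.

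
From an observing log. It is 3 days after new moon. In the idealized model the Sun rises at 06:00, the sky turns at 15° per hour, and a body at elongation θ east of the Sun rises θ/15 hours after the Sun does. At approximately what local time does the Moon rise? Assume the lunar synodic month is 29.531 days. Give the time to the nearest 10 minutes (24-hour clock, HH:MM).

The Moon has covered 3/29.531 of its cycle, so θ ≈ 360° × 3/29.531 = 36.6°.
Delay after the Sun = 36.6° / (15°/h) ≈ 2.44 h.
06:00 + 2.438 h ≈ 08:26 → 08:30 to the nearest ten minutes.

08:30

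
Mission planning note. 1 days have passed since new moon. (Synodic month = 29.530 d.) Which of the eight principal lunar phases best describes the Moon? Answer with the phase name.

new moon

θ ≈ 360° × 1/29.530 = 12°, which falls in the new moon sector.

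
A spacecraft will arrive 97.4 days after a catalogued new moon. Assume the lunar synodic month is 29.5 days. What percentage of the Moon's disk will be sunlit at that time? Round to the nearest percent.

66%

97.4/29.5 = 3.302 lunations, so 3 complete cycles and 8.90 d into the next.
Phase angle: θ = 360°·(8.90 d)/(29.5 d) = 108.6°.
With cos θ = (-0.319), the lit fraction is (1 − (-0.319))/2 ≈ 0.660, so 66%.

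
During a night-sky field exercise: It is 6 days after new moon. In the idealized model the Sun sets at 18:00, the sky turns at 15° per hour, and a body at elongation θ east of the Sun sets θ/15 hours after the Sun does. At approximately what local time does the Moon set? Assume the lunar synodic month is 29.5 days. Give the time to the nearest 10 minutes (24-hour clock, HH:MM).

22:50

The Moon has covered 6/29.5 of its cycle, so θ ≈ 360° × 6/29.5 = 73.2°.
At 15° of sky rotation per hour, 73.2° corresponds to a 4.88 h lag.
18:00 + 4.881 h ≈ 22:53 → 22:50 to the nearest ten minutes.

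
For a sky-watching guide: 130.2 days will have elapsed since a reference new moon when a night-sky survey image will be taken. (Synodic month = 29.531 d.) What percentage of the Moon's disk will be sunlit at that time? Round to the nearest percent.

92%

130.2 d spans 4 complete synodic months (4 × 29.531 = 118.12 d) plus 12.08 d.
Elongation θ = 360° × 12.08/29.531 ≈ 147.2°.
With cos θ = (-0.841), the lit fraction is (1 − (-0.841))/2 ≈ 0.920, so 92%.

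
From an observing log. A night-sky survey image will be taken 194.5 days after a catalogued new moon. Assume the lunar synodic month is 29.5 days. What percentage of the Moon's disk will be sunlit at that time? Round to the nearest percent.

194.5/29.5 = 6.593 lunations, so 6 complete cycles and 17.50 d into the next.
The Moon has covered 17.50/29.5 of its cycle, so θ ≈ 360° × 17.50/29.5 = 213.6°.
Illuminated fraction = (1 − cos 213.6°)/2 = (1 − (-0.833))/2 ≈ 0.917, so 92%.

92%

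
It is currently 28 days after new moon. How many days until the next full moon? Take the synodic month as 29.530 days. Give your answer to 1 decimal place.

Full moon is 0.5 of the way through the cycle: age 0.5 × 29.530 = 14.765 d.
Already past this cycle's full moon; the next is at 14.765 + 29.530 = 44.295 d, so 44.295 − 28 = 16.295 days.

16.3 days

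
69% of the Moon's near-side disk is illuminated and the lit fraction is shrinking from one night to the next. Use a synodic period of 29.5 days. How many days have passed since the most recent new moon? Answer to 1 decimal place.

Invert f = (1 − cos θ)/2 to get cos θ = 1 − 2(0.69) = -0.380, hence θ₀ = arccos -0.380 = 112.3°.
Since the Moon is past full (waning), take the reflex angle: θ = 360° − 112.3° = 247.7°.
At 360°/29.5 d per day, 247.7° corresponds to 20.29 days.

20.3 days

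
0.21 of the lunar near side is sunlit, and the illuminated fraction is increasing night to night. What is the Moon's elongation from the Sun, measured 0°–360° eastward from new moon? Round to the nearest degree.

55°

From f = (1 − cos θ)/2: cos θ = 1 − 2×0.21 = 0.580; arccos → 54.5°.
Before full moon the principal value applies: θ = 54.5°.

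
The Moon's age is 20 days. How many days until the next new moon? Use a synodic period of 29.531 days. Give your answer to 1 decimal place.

The next new moon completes the synodic month: 29.531 − 20 = 9.531 days.

9.5 days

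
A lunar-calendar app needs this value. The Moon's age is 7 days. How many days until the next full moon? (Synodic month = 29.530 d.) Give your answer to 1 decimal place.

Full moon occurs at elongation 180°, i.e. at age 29.530 × 180/360 = 14.765 d.
So 7.765 days remain (14.765 − 7).

7.8 days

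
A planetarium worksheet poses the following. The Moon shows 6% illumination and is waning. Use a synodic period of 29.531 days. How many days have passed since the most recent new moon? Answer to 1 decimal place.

27.2 days

From f = (1 − cos θ)/2: cos θ = 1 − 2×0.06 = 0.880; arccos → 28.4°.
Since the Moon is past full (waning), take the reflex angle: θ = 360° − 28.4° = 331.6°.
Age = 29.531 × 331.6°/360° ≈ 27.20 days.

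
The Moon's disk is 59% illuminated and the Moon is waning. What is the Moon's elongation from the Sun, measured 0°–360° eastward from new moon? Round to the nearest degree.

260°

cos θ = 1 − 2f = -0.180, giving a principal value of 100.4°.
Since the Moon is past full (waning), take the reflex angle: θ = 360° − 100.4° = 259.6°.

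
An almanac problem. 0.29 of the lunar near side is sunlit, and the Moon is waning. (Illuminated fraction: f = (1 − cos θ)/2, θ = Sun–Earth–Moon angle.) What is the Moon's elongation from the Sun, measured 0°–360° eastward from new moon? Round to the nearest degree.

cos θ = 1 − 2f = 0.420, giving a principal value of 65.2°.
Since the Moon is past full (waning), take the reflex angle: θ = 360° − 65.2° = 294.8°.

295°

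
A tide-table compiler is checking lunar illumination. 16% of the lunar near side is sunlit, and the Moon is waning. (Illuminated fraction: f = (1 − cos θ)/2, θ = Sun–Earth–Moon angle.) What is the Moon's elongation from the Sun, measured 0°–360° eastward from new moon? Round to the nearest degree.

From f = (1 − cos θ)/2: cos θ = 1 − 2×0.16 = 0.680; arccos → 47.2°.
Since the Moon is past full (waning), take the reflex angle: θ = 360° − 47.2° = 312.8°.

313°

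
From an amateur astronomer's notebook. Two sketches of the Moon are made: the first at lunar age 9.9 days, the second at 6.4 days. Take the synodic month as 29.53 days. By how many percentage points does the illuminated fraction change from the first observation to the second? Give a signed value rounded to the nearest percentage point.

-36 pp

θ₁ = 360° × 9.9/29.53 = 120.7°, f₁ = (1 − cos θ₁)/2 = 0.755.
θ₂ = 360° × 6.4/29.53 = 78.0°, f₂ = (1 − cos θ₂)/2 = 0.396.
Change = f₂ − f₁ = -0.359 → -36 percentage points.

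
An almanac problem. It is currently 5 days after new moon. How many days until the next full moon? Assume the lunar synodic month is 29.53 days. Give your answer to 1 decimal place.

9.8 days

Full moon occurs at elongation 180°, i.e. at age 29.53 × 180/360 = 14.765 d.
So 9.765 days remain (14.765 − 5).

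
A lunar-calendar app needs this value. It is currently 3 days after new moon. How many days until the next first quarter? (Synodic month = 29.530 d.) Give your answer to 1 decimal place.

First quarter occurs at elongation 90°, i.e. at age 29.530 × 90/360 = 7.383 d.
That is 7.383 − 3 = 4.383 days ahead.

4.4 days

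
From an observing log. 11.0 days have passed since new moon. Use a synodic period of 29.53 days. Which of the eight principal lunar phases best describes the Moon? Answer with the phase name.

At 11.0/29.53 of the cycle, θ ≈ 134° — the waxing gibbous range.

waxing gibbous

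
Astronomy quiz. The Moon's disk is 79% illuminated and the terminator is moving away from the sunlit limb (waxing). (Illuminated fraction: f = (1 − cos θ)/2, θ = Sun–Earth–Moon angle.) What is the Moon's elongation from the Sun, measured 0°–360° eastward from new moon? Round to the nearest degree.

cos θ = 1 − 2f = -0.580, giving a principal value of 125.5°.
Waxing ⇒ before full, so θ = 125.5°.

125°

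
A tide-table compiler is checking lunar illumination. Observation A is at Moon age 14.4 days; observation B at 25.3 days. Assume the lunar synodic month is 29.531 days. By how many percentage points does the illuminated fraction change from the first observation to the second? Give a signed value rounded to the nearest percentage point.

First observation: θ = 360°·14.4/29.531 = 175.5°, so f = 0.998.
Second observation: θ = 308.4°, f = 0.189.
Δf = 0.189 − 0.998 = -0.809, i.e. -81 pp.

-81 pp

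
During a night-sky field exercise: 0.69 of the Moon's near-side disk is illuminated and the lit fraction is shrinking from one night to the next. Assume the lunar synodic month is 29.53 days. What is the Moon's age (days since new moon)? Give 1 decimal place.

Invert f = (1 − cos θ)/2 to get cos θ = 1 − 2(0.69) = -0.380, hence θ₀ = arccos -0.380 = 112.3°.
Waning ⇒ past full, so θ = 360° − 112.3° = 247.7°.
Age = 29.53 × 247.7°/360° ≈ 20.32 days.

20.3 days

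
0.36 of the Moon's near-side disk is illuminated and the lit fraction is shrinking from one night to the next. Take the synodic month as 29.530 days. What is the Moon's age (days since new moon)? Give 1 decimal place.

23.5 days

From f = (1 − cos θ)/2: cos θ = 1 − 2×0.36 = 0.280; arccos → 73.7°.
A waning Moon lies in 180°–360°, so θ = 360° − 73.7° = 286.3°.
At 360°/29.530 d per day, 286.3° corresponds to 23.48 days.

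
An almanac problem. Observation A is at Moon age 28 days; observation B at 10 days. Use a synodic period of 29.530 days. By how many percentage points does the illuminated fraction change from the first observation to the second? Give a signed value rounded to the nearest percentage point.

+74 percentage points

θ₁ = 360° × 28/29.530 = 341.3°, f₁ = (1 − cos θ₁)/2 = 0.026.
θ₂ = 360° × 10/29.530 = 121.9°, f₂ = (1 − cos θ₂)/2 = 0.764.
Change = f₂ − f₁ = +0.738 → +74 percentage points.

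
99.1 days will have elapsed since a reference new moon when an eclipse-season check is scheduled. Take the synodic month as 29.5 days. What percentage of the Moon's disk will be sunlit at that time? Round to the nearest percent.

Reduce mod P: 99.1 − 3×29.5 = 10.60 d into the current lunation.
The Moon has covered 10.60/29.5 of its cycle, so θ ≈ 360° × 10.60/29.5 = 129.4°.
Illuminated fraction = (1 − cos 129.4°)/2 = (1 − (-0.634))/2 ≈ 0.817, so 82%.

82%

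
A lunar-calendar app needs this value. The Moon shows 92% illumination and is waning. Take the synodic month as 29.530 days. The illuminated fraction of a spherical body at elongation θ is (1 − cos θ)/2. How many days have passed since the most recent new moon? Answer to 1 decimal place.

17.5 days

Invert f = (1 − cos θ)/2 to get cos θ = 1 − 2(0.92) = -0.840, hence θ₀ = arccos -0.840 = 147.1°.
Since the Moon is past full (waning), take the reflex angle: θ = 360° − 147.1° = 212.9°.
Age = 29.530 × 212.9°/360° ≈ 17.46 days.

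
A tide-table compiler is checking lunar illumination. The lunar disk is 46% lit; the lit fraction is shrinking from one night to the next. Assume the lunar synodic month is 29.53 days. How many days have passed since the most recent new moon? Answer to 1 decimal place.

22.5 days

From f = (1 − cos θ)/2: cos θ = 1 − 2×0.46 = 0.080; arccos → 85.4°.
A waning Moon lies in 180°–360°, so θ = 360° − 85.4° = 274.6°.
That fraction of the synodic month is 274.6/360 × 29.53 d ≈ 22.52 d.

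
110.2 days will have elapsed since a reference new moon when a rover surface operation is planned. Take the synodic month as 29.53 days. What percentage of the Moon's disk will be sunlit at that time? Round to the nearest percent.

110.2 d spans 3 complete synodic months (3 × 29.53 = 88.59 d) plus 21.61 d.
Phase angle: θ = 360°·(21.61 d)/(29.53 d) = 263.4°.
Illuminated fraction = (1 − cos 263.4°)/2 = (1 − (-0.114))/2 ≈ 0.557, so 56%.

56%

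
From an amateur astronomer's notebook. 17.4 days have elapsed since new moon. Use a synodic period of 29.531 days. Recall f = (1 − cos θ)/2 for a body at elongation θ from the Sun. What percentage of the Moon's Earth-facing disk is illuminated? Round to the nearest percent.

Phase angle: θ = 360°·(17.4 d)/(29.531 d) = 212.1°.
With cos θ = (-0.847), the lit fraction is (1 − (-0.847))/2 ≈ 0.923, so 92%.

92%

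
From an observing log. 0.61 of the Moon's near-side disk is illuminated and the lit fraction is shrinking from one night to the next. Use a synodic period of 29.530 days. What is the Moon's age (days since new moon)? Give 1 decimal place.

Invert f = (1 − cos θ)/2 to get cos θ = 1 − 2(0.61) = -0.220, hence θ₀ = arccos -0.220 = 102.7°.
Since the Moon is past full (waning), take the reflex angle: θ = 360° − 102.7° = 257.3°.
At 360°/29.530 d per day, 257.3° corresponds to 21.11 days.

21.1 days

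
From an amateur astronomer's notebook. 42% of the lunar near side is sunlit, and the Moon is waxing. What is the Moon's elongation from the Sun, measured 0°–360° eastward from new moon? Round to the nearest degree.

cos θ = 1 − 2f = 0.160, giving a principal value of 80.8°.
Before full moon the principal value applies: θ = 80.8°.

81°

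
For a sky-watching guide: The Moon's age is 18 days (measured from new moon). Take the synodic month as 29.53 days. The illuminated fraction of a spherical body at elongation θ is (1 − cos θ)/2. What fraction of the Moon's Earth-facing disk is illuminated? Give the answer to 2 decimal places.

Phase angle: θ = 360°·(18 d)/(29.53 d) = 219.4°.
cos 219.4° = (-0.772), so f = (1 − (-0.772))/2 = 0.886.

0.89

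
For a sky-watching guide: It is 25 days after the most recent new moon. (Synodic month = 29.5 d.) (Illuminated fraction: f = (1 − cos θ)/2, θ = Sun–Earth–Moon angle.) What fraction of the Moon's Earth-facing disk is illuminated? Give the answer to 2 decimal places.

0.21

The Moon has covered 25/29.5 of its cycle, so θ ≈ 360° × 25/29.5 = 305.1°.
With cos θ = 0.575, the lit fraction is (1 − 0.575)/2 ≈ 0.213.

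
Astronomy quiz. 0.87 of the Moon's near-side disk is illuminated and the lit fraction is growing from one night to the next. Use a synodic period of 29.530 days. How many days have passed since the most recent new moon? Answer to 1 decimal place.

Invert f = (1 − cos θ)/2 to get cos θ = 1 − 2(0.87) = -0.740, hence θ₀ = arccos -0.740 = 137.7°.
Waxing ⇒ before full, so θ = 137.7°.
At 360°/29.530 d per day, 137.7° corresponds to 11.30 days.

11.3 days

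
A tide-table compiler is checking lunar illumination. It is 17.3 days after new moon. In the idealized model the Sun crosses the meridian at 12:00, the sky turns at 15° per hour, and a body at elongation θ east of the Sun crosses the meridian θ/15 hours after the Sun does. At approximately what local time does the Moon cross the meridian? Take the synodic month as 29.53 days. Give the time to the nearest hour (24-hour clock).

02:00

Phase angle: θ = 360°·(17.3 d)/(29.53 d) = 210.9°.
The Moon trails the Sun by θ/15 = 210.9/15 ≈ 14.06 hours.
12:00 + 14.06 h ≈ 02:04 → 02:00 to the nearest hour.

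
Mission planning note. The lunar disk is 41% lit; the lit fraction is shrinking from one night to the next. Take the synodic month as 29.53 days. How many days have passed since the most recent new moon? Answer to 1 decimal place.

23.0 days

Invert f = (1 − cos θ)/2 to get cos θ = 1 − 2(0.41) = 0.180, hence θ₀ = arccos 0.180 = 79.6°.
Waning ⇒ past full, so θ = 360° − 79.6° = 280.4°.
At 360°/29.53 d per day, 280.4° corresponds to 23.00 days.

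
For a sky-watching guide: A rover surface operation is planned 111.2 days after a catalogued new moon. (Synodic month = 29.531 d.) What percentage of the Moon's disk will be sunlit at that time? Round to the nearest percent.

45%

Reduce mod P: 111.2 − 3×29.531 = 22.61 d into the current lunation.
Elongation θ = 360° × 22.61/29.531 ≈ 275.6°.
With cos θ = 0.097, the lit fraction is (1 − 0.097)/2 ≈ 0.451, so 45%.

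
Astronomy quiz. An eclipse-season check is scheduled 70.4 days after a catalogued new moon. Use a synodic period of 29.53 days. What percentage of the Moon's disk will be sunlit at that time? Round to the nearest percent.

87%

70.4 d spans 2 complete synodic months (2 × 29.53 = 59.06 d) plus 11.34 d.
Phase angle: θ = 360°·(11.34 d)/(29.53 d) = 138.2°.
With cos θ = (-0.746), the lit fraction is (1 − (-0.746))/2 ≈ 0.873, so 87%.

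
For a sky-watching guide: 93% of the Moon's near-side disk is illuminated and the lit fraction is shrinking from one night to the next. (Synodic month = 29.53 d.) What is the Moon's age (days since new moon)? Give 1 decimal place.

17.3 days

Invert f = (1 − cos θ)/2 to get cos θ = 1 − 2(0.93) = -0.860, hence θ₀ = arccos -0.860 = 149.3°.
A waning Moon lies in 180°–360°, so θ = 360° − 149.3° = 210.7°.
At 360°/29.53 d per day, 210.7° corresponds to 17.28 days.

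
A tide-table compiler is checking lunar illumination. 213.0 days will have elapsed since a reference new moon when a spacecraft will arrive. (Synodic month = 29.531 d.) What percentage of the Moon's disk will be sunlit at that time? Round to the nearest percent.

38%

213.0 d spans 7 complete synodic months (7 × 29.531 = 206.72 d) plus 6.28 d.
Phase angle: θ = 360°·(6.28 d)/(29.531 d) = 76.6°.
cos 76.6° = 0.232, so f = (1 − 0.232)/2 = 0.384, so 38%.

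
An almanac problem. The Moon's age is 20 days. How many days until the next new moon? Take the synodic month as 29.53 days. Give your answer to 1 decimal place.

The next new moon completes the synodic month: 29.53 − 20 = 9.530 days.

9.5 days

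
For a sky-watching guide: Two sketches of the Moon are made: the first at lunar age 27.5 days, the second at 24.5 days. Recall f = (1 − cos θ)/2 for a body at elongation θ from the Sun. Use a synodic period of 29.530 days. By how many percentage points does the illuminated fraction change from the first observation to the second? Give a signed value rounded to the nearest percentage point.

First observation: θ = 360°·27.5/29.530 = 335.3°, so f = 0.046.
Second observation: θ = 298.7°, f = 0.260.
Δf = 0.260 − 0.046 = +0.214, i.e. +21 pp.

+21 pp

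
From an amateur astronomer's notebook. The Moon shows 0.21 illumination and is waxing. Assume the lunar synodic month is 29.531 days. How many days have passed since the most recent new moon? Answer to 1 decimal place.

4.5 days

From f = (1 − cos θ)/2: cos θ = 1 − 2×0.21 = 0.580; arccos → 54.5°.
Before full moon the principal value applies: θ = 54.5°.
Age = 29.531 × 54.5°/360° ≈ 4.47 days.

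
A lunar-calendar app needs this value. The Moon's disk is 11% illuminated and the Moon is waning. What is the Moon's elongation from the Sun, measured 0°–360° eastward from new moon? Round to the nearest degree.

321°

cos θ = 1 − 2f = 0.780, giving a principal value of 38.7°.
Waning ⇒ past full, so θ = 360° − 38.7° = 321.3°.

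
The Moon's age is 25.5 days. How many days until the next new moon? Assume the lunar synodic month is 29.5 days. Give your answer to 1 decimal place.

The next new moon completes the synodic month: 29.5 − 25.5 = 4.000 days.

4.0 days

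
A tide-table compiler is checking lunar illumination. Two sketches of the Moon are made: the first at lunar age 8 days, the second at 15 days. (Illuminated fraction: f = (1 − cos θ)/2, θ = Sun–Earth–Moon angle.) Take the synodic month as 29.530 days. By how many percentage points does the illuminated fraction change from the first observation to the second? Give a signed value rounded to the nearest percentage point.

First observation: θ = 360°·8/29.530 = 97.5°, so f = 0.566.
Second observation: θ = 182.9°, f = 0.999.
Δf = 0.999 − 0.566 = +0.434, i.e. +43 pp.

+43 pp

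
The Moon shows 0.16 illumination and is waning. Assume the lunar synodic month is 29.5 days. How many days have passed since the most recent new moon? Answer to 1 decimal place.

cos θ = 1 − 2f = 0.680, giving a principal value of 47.2°.
Since the Moon is past full (waning), take the reflex angle: θ = 360° − 47.2° = 312.8°.
That fraction of the synodic month is 312.8/360 × 29.5 d ≈ 25.64 d.

25.6 days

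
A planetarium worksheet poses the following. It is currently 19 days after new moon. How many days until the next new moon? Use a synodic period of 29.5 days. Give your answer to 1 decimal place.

The next new moon completes the synodic month: 29.5 − 19 = 10.500 days.

10.5 days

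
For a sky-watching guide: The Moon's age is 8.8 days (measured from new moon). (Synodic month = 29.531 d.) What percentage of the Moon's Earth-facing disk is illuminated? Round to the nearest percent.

The Moon has covered 8.8/29.531 of its cycle, so θ ≈ 360° × 8.8/29.531 = 107.3°.
With cos θ = (-0.297), the lit fraction is (1 − (-0.297))/2 ≈ 0.648, so 65%.

65%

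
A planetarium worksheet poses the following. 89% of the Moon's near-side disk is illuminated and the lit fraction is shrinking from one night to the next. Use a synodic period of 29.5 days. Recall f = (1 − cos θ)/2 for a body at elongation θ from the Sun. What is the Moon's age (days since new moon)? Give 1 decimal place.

From f = (1 − cos θ)/2: cos θ = 1 − 2×0.89 = -0.780; arccos → 141.3°.
Waning ⇒ past full, so θ = 360° − 141.3° = 218.7°.
Age = 29.5 × 218.7°/360° ≈ 17.92 days.

17.9 days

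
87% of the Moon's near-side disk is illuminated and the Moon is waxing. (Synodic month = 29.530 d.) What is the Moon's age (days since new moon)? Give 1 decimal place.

11.3 days

Invert f = (1 − cos θ)/2 to get cos θ = 1 − 2(0.87) = -0.740, hence θ₀ = arccos -0.740 = 137.7°.
Waxing ⇒ before full, so θ = 137.7°.
That fraction of the synodic month is 137.7/360 × 29.530 d ≈ 11.30 d.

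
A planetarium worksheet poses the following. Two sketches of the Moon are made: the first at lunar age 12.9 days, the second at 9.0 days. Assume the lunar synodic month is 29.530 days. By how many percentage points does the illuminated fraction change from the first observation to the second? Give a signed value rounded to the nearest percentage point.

θ₁ = 360° × 12.9/29.530 = 157.3°, f₁ = (1 − cos θ₁)/2 = 0.961.
θ₂ = 360° × 9.0/29.530 = 109.7°, f₂ = (1 − cos θ₂)/2 = 0.669.
Change = f₂ − f₁ = -0.292 → -29 percentage points.

-29 percentage points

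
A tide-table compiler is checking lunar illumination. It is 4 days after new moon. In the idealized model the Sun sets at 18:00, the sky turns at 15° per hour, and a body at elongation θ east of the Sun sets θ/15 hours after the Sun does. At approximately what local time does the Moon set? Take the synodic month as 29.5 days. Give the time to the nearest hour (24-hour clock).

Phase angle: θ = 360°·(4 d)/(29.5 d) = 48.8°.
Delay after the Sun = 48.8° / (15°/h) ≈ 3.25 h.
18:00 + 3.25 h ≈ 21:15 → 21:00 to the nearest hour.

21:00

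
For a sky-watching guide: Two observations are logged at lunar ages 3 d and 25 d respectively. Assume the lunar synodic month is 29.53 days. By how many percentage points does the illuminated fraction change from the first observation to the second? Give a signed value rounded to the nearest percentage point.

+12 pp

First observation: θ = 360°·3/29.53 = 36.6°, so f = 0.098.
Second observation: θ = 304.8°, f = 0.215.
Δf = 0.215 − 0.098 = +0.116, i.e. +12 pp.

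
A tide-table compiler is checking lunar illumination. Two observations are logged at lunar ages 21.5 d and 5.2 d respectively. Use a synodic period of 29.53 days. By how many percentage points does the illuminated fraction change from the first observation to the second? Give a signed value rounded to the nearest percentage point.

θ₁ = 360° × 21.5/29.53 = 262.1°, f₁ = (1 − cos θ₁)/2 = 0.569.
θ₂ = 360° × 5.2/29.53 = 63.4°, f₂ = (1 − cos θ₂)/2 = 0.276.
Change = f₂ − f₁ = -0.293 → -29 percentage points.

-29 pp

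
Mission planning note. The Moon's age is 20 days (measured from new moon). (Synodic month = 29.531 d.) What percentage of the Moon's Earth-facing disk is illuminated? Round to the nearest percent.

Phase angle: θ = 360°·(20 d)/(29.531 d) = 243.8°.
cos 243.8° = (-0.441), so f = (1 − (-0.441))/2 = 0.721, so 72%.

72%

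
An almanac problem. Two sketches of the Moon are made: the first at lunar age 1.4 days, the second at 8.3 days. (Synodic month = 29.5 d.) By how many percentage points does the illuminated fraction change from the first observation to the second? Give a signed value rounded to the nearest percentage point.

First observation: θ = 360°·1.4/29.5 = 17.1°, so f = 0.022.
Second observation: θ = 101.3°, f = 0.598.
Δf = 0.598 − 0.022 = +0.576, i.e. +58 pp.

+58 pp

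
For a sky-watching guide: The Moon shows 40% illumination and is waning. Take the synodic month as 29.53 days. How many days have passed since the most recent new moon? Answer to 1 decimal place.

23.1 days

From f = (1 − cos θ)/2: cos θ = 1 − 2×0.40 = 0.200; arccos → 78.5°.
Waning ⇒ past full, so θ = 360° − 78.5° = 281.5°.
That fraction of the synodic month is 281.5/360 × 29.53 d ≈ 23.09 d.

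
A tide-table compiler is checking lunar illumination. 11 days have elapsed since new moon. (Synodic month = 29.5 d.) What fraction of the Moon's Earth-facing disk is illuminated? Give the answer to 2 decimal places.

0.85

Elongation θ = 360° × 11/29.5 ≈ 134.2°.
Illuminated fraction = (1 − cos 134.2°)/2 = (1 − (-0.698))/2 ≈ 0.849.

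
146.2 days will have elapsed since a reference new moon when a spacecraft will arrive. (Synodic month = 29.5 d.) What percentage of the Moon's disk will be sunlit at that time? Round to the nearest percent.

Reduce mod P: 146.2 − 4×29.5 = 28.20 d into the current lunation.
Phase angle: θ = 360°·(28.20 d)/(29.5 d) = 344.1°.
cos 344.1° = 0.962, so f = (1 − 0.962)/2 = 0.019, so 2%.

2%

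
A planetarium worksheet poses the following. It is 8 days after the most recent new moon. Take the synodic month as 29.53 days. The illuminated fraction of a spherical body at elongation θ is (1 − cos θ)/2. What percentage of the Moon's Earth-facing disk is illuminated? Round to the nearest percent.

Phase angle: θ = 360°·(8 d)/(29.53 d) = 97.5°.
With cos θ = (-0.131), the lit fraction is (1 − (-0.131))/2 ≈ 0.566, so 57%.

57%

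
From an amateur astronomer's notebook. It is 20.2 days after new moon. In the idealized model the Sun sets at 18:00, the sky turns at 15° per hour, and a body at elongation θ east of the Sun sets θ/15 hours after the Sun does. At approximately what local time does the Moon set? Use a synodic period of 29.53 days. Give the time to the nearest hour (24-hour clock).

10:00

Elongation θ = 360° × 20.2/29.53 ≈ 246.3°.
Delay after the Sun = 246.3° / (15°/h) ≈ 16.42 h.
18:00 + 16.42 h ≈ 10:25 → 10:00 to the nearest hour.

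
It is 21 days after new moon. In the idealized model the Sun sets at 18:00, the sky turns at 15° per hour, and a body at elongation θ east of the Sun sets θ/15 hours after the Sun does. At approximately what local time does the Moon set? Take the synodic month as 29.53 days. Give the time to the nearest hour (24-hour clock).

11:00

Elongation θ = 360° × 21/29.53 ≈ 256.0°.
Delay after the Sun = 256.0° / (15°/h) ≈ 17.07 h.
18:00 + 17.07 h ≈ 11:04 → 11:00 to the nearest hour.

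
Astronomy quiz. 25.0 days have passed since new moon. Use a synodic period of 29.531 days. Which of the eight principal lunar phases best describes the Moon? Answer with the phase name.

waning crescent

At 25.0/29.531 of the cycle, θ ≈ 305° — the waning crescent range.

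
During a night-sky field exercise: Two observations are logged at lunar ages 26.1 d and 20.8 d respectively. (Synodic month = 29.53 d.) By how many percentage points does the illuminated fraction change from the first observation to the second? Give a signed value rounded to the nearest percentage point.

+51 pp

First observation: θ = 360°·26.1/29.53 = 318.2°, so f = 0.127.
Second observation: θ = 253.6°, f = 0.641.
Δf = 0.641 − 0.127 = +0.514, i.e. +51 pp.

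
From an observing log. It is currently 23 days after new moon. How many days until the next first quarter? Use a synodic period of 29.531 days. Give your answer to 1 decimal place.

First quarter occurs at elongation 90°, i.e. at age 29.531 × 90/360 = 7.383 d.
This lunation's first quarter (7.383 d) has passed, so add one period: 36.914 − 23 = 13.914 days.

13.9 days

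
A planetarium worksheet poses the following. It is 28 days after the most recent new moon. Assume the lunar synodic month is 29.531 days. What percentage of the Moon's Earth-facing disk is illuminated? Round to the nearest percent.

3%

Elongation θ = 360° × 28/29.531 ≈ 341.3°.
cos 341.3° = 0.947, so f = (1 − 0.947)/2 = 0.026, so 3%.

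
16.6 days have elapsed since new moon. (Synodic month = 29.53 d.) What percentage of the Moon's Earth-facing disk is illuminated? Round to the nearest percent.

96%

Phase angle: θ = 360°·(16.6 d)/(29.53 d) = 202.4°.
With cos θ = (-0.925), the lit fraction is (1 − (-0.925))/2 ≈ 0.962, so 96%.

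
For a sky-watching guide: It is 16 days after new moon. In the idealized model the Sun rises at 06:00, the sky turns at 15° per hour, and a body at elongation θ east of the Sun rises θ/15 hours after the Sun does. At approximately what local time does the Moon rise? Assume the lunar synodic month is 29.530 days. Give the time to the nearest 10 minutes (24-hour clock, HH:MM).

19:00

Elongation θ = 360° × 16/29.530 ≈ 195.1°.
At 15° of sky rotation per hour, 195.1° corresponds to a 13.00 h lag.
06:00 + 13.004 h ≈ 19:00 → 19:00 to the nearest ten minutes.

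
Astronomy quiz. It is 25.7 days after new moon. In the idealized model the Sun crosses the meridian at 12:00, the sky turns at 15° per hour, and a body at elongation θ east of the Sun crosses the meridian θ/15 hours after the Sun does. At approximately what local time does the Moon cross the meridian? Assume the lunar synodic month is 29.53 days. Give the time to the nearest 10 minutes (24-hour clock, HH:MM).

08:50

The Moon has covered 25.7/29.53 of its cycle, so θ ≈ 360° × 25.7/29.53 = 313.3°.
At 15° of sky rotation per hour, 313.3° corresponds to a 20.89 h lag.
12:00 + 20.887 h ≈ 08:53 → 08:50 to the nearest ten minutes.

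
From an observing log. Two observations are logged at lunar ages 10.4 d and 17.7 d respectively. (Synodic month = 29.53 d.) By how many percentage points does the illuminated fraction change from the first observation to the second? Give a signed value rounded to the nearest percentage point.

+11 percentage points

θ₁ = 360° × 10.4/29.53 = 126.8°, f₁ = (1 − cos θ₁)/2 = 0.799.
θ₂ = 360° × 17.7/29.53 = 215.8°, f₂ = (1 − cos θ₂)/2 = 0.906.
Change = f₂ − f₁ = +0.106 → +11 percentage points.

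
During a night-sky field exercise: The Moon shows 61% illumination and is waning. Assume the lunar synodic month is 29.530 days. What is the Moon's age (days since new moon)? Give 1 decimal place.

21.1 days

From f = (1 − cos θ)/2: cos θ = 1 − 2×0.61 = -0.220; arccos → 102.7°.
Since the Moon is past full (waning), take the reflex angle: θ = 360° − 102.7° = 257.3°.
At 360°/29.530 d per day, 257.3° corresponds to 21.11 days.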